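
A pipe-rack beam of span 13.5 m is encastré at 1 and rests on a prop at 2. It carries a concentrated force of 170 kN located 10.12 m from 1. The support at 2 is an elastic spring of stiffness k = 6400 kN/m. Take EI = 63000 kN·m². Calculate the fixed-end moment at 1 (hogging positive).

M_1 = 286.5 kN·m

Release the roller at 2. Primary structure: cantilever fixed at 1.
Free-end deflection of the primary structure under the applied loading (downward +):
  point load 170 at a = 10.12: Pa²(3L − a)/(6EI) = 88155/EI
Tip deflection under a unit load at 2: L³/(3EI) = 820.1/EI.
With EI = 63000 kN·m²: δ_0 = 1.3993 m and δ_{22} = 0.013018 m/kN.
Compatibility — the spring shortens by R_2/k under the reaction it provides: δ_0 − R_2·δ_{22} = R_2/k. With 1/k = 0.000156 m/kN, R_2 = δ_0 / (δ_{22} + 1/k) = 1.3993 / (0.013018 + 0.000156) = 106.2 kN.
Moment equilibrium about 1: M_1 = Σ(load moments about 1) − R_2·L = 1720 − 106.2×13.5 = 286.5 kN·m.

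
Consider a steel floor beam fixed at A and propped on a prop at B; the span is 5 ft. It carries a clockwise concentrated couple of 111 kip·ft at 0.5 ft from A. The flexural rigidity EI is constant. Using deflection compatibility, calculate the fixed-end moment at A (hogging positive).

Take the reaction at B as the redundant and release it; the primary structure is a cantilever fixed at A.
Downward deflection at the released point B due to the loads:
  clockwise couple 111 at a = 0.5: M₀a(2L − a)/(2EI) = 263.6/EI
Tip deflection under a unit load at B: L³/(3EI) = 41.67/EI.
Compatibility at B: δ_0 − R_B·δ_{BB} = 0, so R_B = 263.6/41.67 = 6.327 kip.
Moment equilibrium about A: M_A = Σ(load moments about A) − R_B·L = 111 − 6.327×5 = 79.36 kip·ft.

M_A = 79.36 kip·ft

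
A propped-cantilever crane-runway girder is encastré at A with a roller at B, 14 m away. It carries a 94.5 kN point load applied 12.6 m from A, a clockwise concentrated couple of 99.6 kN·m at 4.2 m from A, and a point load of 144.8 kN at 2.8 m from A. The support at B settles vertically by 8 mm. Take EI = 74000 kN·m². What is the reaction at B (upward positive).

Choose R_B as the redundant. The primary structure is the cantilever fixed at A.
Primary-structure tip deflection at B by superposition:
  point load 94.5 at a = 12.6: Pa²(3L − a)/(6EI) = 73514/EI
  clockwise couple 99.6 at a = 4.2: M₀a(2L − a)/(2EI) = 4978/EI
  point load 144.8 at a = 2.8: Pa²(3L − a)/(6EI) = 7417/EI
  δ_0 = 85909/EI
Tip deflection under a unit load at B: L³/(3EI) = 914.7/EI.
With EI = 74000 kN·m²: δ_0 = 1.1609 m and δ_{BB} = 0.01236 m/kN.
Compatibility — the beam at B must follow the support down by 0.008 m: δ_0 − R_B·δ_{BB} = 0.008, so R_B = (1.1609 − 0.008)/0.01236 = 93.28 kN.

R_B = 93.28 kN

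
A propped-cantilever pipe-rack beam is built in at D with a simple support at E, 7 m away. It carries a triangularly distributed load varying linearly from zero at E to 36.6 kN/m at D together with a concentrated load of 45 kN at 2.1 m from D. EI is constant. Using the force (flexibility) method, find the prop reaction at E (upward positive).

R_E = 31.09 kN

Choose R_E as the redundant. The primary structure is the cantilever fixed at D.
Deflection at E on the released cantilever, summing each load's contribution:
  triangular load, peak 36.6 at the fixed end: w₀L⁴/(30EI) = 2929/EI
  point load 45 at a = 2.1: Pa²(3L − a)/(6EI) = 625.1/EI
  δ_0 = 3554/EI
Tip deflection under a unit load at E: L³/(3EI) = 114.3/EI.
The prop prevents deflection at E: R_E = δ_0/δ_{EE} = 3554/114.3 = 31.09 kN.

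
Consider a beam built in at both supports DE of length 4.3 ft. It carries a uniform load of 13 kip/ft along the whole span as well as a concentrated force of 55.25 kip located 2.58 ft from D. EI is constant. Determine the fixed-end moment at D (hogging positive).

M_D = 42.84 kip·ft

Take the two fixed-end moments M_D, M_E as redundants; the released structure is the simple span DE.
End rotations of the released simple span under the applied load (×1/EI):
  at D: UDL 13: wL³/(24EI) = 43.07/EI
  at E: UDL 13: wL³/(24EI) = 43.07/EI
  at D: point load 55.25 at a = 2.58: Pab(L + b)/(6LEI) = 57.21/EI
  at E: point load 55.25 at a = 2.58: Pab(L + a)/(6LEI) = 65.38/EI
  θ_D0 = 100.3/EI,  θ_E0 = 108.4/EI
Flexibility coefficients: a unit moment at one end gives L/(3EI) there and L/(6EI) at the far end, so f₁₁ = f₂₂ = 1.433/EI and f₁₂ = f₂₁ = 0.7167/EI.
Compatibility — zero rotation at each built-in end:
  1.433 M_D + 0.7167 M_E = 100.3
  0.7167 M_D + 1.433 M_E = 108.4
Solving the pair gives M_D = 42.84 kip·ft and M_E = 54.24 kip·ft (hogging).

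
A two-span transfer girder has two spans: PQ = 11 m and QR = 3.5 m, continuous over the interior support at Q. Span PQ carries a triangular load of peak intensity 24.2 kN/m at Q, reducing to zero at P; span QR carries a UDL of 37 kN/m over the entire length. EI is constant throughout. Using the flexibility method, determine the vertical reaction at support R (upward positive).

R_R = 18.53 kN

Insert a hinge at Q; M_Q is the redundant, and each span becomes simply supported.
End slopes at the hinge Q, treating each span as simply supported:
  span PQ: triangular load, peak 24.2: w₀L³/(45EI) = 715.8/EI
  span QR: UDL 37: wL³/(24EI) = 66.1/EI
  relative rotation θ_0 = (715.8 + 66.1)/EI = 781.9/EI
A unit hogging moment at Q produces rotation L₁/(3EI) + L₂/(3EI) = 4.833/EI.
Slope continuity at Q: θ_0 = M_Q·4.833/EI, so M_Q = 781.9/4.833 = 161.8 kN·m (hogging).
Span QR, ΣM about R: R_Q^{QR}·3.5 = 226.6 + 161.8, so R_Q^{QR} = 111 kN and R_R = 129.5 − 111 = 18.53 kN.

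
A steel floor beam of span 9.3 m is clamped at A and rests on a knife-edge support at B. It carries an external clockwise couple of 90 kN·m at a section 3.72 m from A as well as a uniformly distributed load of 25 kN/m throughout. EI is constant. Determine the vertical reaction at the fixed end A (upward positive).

Release the roller at B. Primary structure: cantilever fixed at A.
Downward deflection at the released point B due to the loads:
  clockwise couple 90 at a = 3.72: M₀a(2L − a)/(2EI) = 2491/EI
  UDL 25: wL⁴/(8EI) = 23377/EI
  δ_0 = 25868/EI
Flexibility coefficient — unit upward force at B: δ_{BB} = L³/(3EI) = 268.1/EI.
Compatibility at B: δ_0 − R_B·δ_{BB} = 0, so R_B = 25868/268.1 = 96.48 kN.
Vertical equilibrium: R_A = ΣP − R_B = 232.5 − 96.48 = 136 kN.

R_A = 136 kN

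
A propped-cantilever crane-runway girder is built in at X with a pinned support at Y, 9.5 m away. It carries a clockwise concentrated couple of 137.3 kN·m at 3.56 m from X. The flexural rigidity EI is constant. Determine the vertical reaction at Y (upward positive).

Take the reaction at Y as the redundant and release it; the primary structure is a cantilever fixed at X.
Downward deflection at the released point Y due to the loads:
  clockwise couple 137.3 at a = 3.56: M₀a(2L − a)/(2EI) = 3773/EI
Tip deflection under a unit load at Y: L³/(3EI) = 285.8/EI.
Compatibility at Y: δ_0 − R_Y·δ_{YY} = 0, so R_Y = 3773/285.8 = 13.2 kN.

R_Y = 13.2 kN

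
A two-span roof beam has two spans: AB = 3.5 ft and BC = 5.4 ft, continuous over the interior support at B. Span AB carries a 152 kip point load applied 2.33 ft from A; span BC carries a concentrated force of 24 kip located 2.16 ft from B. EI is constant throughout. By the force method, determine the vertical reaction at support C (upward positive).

R_C = -0.3767 kip

Insert a hinge at B; M_B is the redundant, and each span becomes simply supported.
End slopes at the hinge B, treating each span as simply supported:
  span AB: point load 152 at a = 2.33: Pab(L + a)/(6LEI) = 115/EI
  span BC: point load 24 at a = 2.16: Pab(L + b)/(6LEI) = 44.79/EI
  relative rotation θ_0 = (115 + 44.79)/EI = 159.8/EI
A unit hogging moment at B produces rotation L₁/(3EI) + L₂/(3EI) = 2.967/EI.
Compatibility: M_B·(L₁+L₂)/(3EI) = θ_0, giving M_B = 53.87 kip·ft (hogging).
Span BC, ΣM about C: R_B^{BC}·5.4 = 77.76 + 53.87, so R_B^{BC} = 24.38 kip and R_C = 24 − 24.38 = -0.3767 kip.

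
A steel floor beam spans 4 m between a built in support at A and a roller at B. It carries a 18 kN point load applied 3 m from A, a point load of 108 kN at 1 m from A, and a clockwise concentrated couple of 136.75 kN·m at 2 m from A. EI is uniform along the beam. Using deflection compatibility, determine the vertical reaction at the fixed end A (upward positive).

R_A = 66.87 kN

Take the reaction at B as the redundant and release it; the primary structure is a cantilever fixed at A.
Primary-structure tip deflection at B by superposition:
  point load 18 at a = 3: Pa²(3L − a)/(6EI) = 243/EI
  point load 108 at a = 1: Pa²(3L − a)/(6EI) = 198/EI
  clockwise couple 136.75 at a = 2: M₀a(2L − a)/(2EI) = 820.5/EI
  δ_0 = 1262/EI
Tip deflection under a unit load at B: L³/(3EI) = 21.33/EI.
Compatibility at B: δ_0 − R_B·δ_{BB} = 0, so R_B = 1262/21.33 = 59.13 kN.
Vertical equilibrium: R_A = ΣP − R_B = 126 − 59.13 = 66.87 kN.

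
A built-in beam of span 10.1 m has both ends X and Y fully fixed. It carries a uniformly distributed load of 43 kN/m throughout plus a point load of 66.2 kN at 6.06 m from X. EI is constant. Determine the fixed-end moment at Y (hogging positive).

Release both end moments; the primary structure is a simply-supported span XY with redundants M_X and M_Y.
On the primary (simply-supported) span, the end slopes from the loading are:
  at X: UDL 43: wL³/(24EI) = 1846/EI
  at Y: UDL 43: wL³/(24EI) = 1846/EI
  at X: point load 66.2 at a = 6.06: Pab(L + b)/(6LEI) = 378.2/EI
  at Y: point load 66.2 at a = 6.06: Pab(L + a)/(6LEI) = 432.2/EI
  θ_X0 = 2224/EI,  θ_Y0 = 2278/EI
Flexibility coefficients: a unit moment at one end gives L/(3EI) there and L/(6EI) at the far end, so f₁₁ = f₂₂ = 3.367/EI and f₁₂ = f₂₁ = 1.683/EI.
Compatibility — zero rotation at each built-in end:
  3.367 M_X + 1.683 M_Y = 2224
  1.683 M_X + 3.367 M_Y = 2278
Solving the pair gives M_X = 429.7 kN·m and M_Y = 461.8 kN·m (hogging).

M_Y = 461.8 kN·m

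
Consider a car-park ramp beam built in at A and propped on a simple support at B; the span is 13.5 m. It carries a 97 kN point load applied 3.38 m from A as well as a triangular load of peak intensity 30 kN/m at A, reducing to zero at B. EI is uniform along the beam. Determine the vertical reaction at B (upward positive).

Choose R_B as the redundant. The primary structure is the cantilever fixed at A.
Downward deflection at the released point B due to the loads:
  point load 97 at a = 3.38: Pa²(3L − a)/(6EI) = 6856/EI
  triangular load, peak 30 at the fixed end: w₀L⁴/(30EI) = 33215/EI
  δ_0 = 40071/EI
Tip deflection under a unit load at B: L³/(3EI) = 820.1/EI.
The prop prevents deflection at B: R_B = δ_0/δ_{BB} = 40071/820.1 = 48.86 kN.

R_B = 48.86 kN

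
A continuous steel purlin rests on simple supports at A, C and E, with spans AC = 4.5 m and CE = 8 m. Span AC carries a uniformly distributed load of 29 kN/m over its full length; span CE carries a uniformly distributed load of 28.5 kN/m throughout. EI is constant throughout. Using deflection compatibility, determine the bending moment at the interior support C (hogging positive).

M_C = 172.3 kN·m

Take M_C as the redundant. Released structure: two simple spans AC and CE with a hinge at C.
Discontinuity in slope at C on the released structure — sum the simple-span end rotations:
  span AC: UDL 29: wL³/(24EI) = 110.1/EI
  span CE: UDL 28.5: wL³/(24EI) = 608/EI
  relative rotation θ_0 = (110.1 + 608)/EI = 718.1/EI
A unit hogging moment at C produces rotation L₁/(3EI) + L₂/(3EI) = 4.167/EI.
Slope continuity at C: θ_0 = M_C·4.167/EI, so M_C = 718.1/4.167 = 172.3 kN·m (hogging).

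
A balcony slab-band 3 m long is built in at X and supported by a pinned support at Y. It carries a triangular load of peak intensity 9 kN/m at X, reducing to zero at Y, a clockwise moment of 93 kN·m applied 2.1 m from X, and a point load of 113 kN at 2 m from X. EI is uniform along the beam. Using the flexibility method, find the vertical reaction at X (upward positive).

Remove the prop at Y; the released (primary) structure is a cantilever built in at X.
Deflection at Y on the released cantilever, summing each load's contribution:
  triangular load, peak 9 at the fixed end: w₀L⁴/(30EI) = 24.3/EI
  clockwise couple 93 at a = 2.1: M₀a(2L − a)/(2EI) = 380.8/EI
  point load 113 at a = 2: Pa²(3L − a)/(6EI) = 527.3/EI
  δ_0 = 932.5/EI
Flexibility coefficient — unit upward force at Y: δ_{YY} = L³/(3EI) = 9/EI.
Compatibility at Y: δ_0 − R_Y·δ_{YY} = 0, so R_Y = 932.5/9 = 103.6 kN.
Vertical equilibrium: R_X = ΣP − R_Y = 126.5 − 103.6 = 22.89 kN.

R_X = 22.89 kN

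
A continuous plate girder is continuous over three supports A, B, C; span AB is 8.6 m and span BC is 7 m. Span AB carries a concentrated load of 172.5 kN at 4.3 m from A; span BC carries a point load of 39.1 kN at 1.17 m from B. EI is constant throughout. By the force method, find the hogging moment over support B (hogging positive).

M_B = 169 kN·m

Take M_B as the redundant. Released structure: two simple spans AB and BC with a hinge at B.
Rotations at B on the released spans (each span's end-slope, ×1/EI):
  span AB: point load 172.5 at a = 4.3: Pab(L + a)/(6LEI) = 797.4/EI
  span BC: point load 39.1 at a = 1.17: Pab(L + b)/(6LEI) = 81.47/EI
  relative rotation θ_0 = (797.4 + 81.47)/EI = 878.9/EI
A unit hogging moment at B produces rotation L₁/(3EI) + L₂/(3EI) = 5.2/EI.
Compatibility: M_B·(L₁+L₂)/(3EI) = θ_0, giving M_B = 169 kN·m (hogging).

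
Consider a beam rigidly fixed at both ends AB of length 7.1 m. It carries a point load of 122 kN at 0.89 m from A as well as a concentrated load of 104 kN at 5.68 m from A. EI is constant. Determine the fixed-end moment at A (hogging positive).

M_A = 106.7 kN·m

Take the two fixed-end moments M_A, M_B as redundants; the released structure is the simple span AB.
End rotations of the released simple span under the applied load (×1/EI):
  at A: point load 122 at a = 0.89: Pab(L + b)/(6LEI) = 210.7/EI
  at B: point load 122 at a = 0.89: Pab(L + a)/(6LEI) = 126.5/EI
  at A: point load 104 at a = 5.68: Pab(L + b)/(6LEI) = 167.8/EI
  at B: point load 104 at a = 5.68: Pab(L + a)/(6LEI) = 251.6/EI
  θ_A0 = 378.4/EI,  θ_B0 = 378.1/EI
Flexibility coefficients: a unit moment at one end gives L/(3EI) there and L/(6EI) at the far end, so f₁₁ = f₂₂ = 2.367/EI and f₁₂ = f₂₁ = 1.183/EI.
Compatibility — zero rotation at each built-in end:
  2.367 M_A + 1.183 M_B = 378.4
  1.183 M_A + 2.367 M_B = 378.1
Solving the pair gives M_A = 106.7 kN·m and M_B = 106.4 kN·m (hogging).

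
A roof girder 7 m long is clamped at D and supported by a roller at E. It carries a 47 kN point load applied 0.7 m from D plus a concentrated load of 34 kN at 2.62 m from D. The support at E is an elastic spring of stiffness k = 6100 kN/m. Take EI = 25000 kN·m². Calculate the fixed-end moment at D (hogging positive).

M_D = 75.12 kN·m

Take the reaction at E as the redundant and release it; the primary structure is a cantilever fixed at D.
Primary-structure tip deflection at E by superposition:
  point load 47 at a = 0.7: Pa²(3L − a)/(6EI) = 77.92/EI
  point load 34 at a = 2.62: Pa²(3L − a)/(6EI) = 715/EI
  δ_0 = 792.9/EI
Flexibility coefficient — unit upward force at E: δ_{EE} = L³/(3EI) = 114.3/EI.
With EI = 25000 kN·m²: δ_0 = 0.031715 m and δ_{EE} = 0.004573 m/kN.
Compatibility — the spring shortens by R_E/k under the reaction it provides: δ_0 − R_E·δ_{EE} = R_E/k. With 1/k = 0.000164 m/kN, R_E = δ_0 / (δ_{EE} + 1/k) = 0.031715 / (0.004573 + 0.000164) = 6.695 kN.
Moment equilibrium about D: M_D = Σ(load moments about D) − R_E·L = 122 − 6.695×7 = 75.12 kN·m.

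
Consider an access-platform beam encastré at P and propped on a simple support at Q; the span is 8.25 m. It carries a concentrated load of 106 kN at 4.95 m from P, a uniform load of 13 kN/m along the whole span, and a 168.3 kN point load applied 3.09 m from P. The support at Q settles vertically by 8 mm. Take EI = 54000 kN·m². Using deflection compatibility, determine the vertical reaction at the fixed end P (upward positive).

R_P = 266.9 kN

Release the roller at Q. Primary structure: cantilever fixed at P.
Downward deflection at the released point Q due to the loads:
  point load 106 at a = 4.95: Pa²(3L − a)/(6EI) = 8571/EI
  UDL 13: wL⁴/(8EI) = 7528/EI
  point load 168.3 at a = 3.09: Pa²(3L − a)/(6EI) = 5801/EI
  δ_0 = 21900/EI
Tip deflection under a unit load at Q: L³/(3EI) = 187.2/EI.
With EI = 54000 kN·m²: δ_0 = 0.40555 m and δ_{QQ} = 0.003466 m/kN.
Compatibility — the beam at Q must follow the support down by 0.008 m: δ_0 − R_Q·δ_{QQ} = 0.008, so R_Q = (0.40555 − 0.008)/0.003466 = 114.7 kN.
Vertical equilibrium: R_P = ΣP − R_Q = 381.6 − 114.7 = 266.9 kN.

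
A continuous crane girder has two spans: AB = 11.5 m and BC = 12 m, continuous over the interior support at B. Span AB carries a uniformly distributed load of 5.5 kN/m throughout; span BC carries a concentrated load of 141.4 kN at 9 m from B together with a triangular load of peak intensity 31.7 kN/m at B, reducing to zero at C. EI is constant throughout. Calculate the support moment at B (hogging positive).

M_B = 301.4 kN·m

Release continuity at B by inserting a hinge; the redundant is the internal moment M_B. The primary structure is two simply-supported spans AB and BC.
End slopes at the hinge B, treating each span as simply supported:
  span AB: UDL 5.5: wL³/(24EI) = 348.5/EI
  span BC: point load 141.4 at a = 9: Pab(L + b)/(6LEI) = 795.4/EI
  span BC: triangular load, peak 31.7: w₀L³/(45EI) = 1217/EI
  relative rotation θ_0 = (348.5 + 2013)/EI = 2361/EI
A unit hogging moment at B produces rotation L₁/(3EI) + L₂/(3EI) = 7.833/EI.
Slope continuity at B: θ_0 = M_B·7.833/EI, so M_B = 2361/7.833 = 301.4 kN·m (hogging).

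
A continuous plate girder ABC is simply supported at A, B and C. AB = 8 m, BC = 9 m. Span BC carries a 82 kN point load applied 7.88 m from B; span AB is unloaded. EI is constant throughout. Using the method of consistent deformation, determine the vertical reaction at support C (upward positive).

Take M_B as the redundant. Released structure: two simple spans AB and BC with a hinge at B.
Rotations at B on the released spans (each span's end-slope, ×1/EI):
  span BC: point load 82 at a = 7.88: Pab(L + b)/(6LEI) = 135.6/EI
  relative rotation θ_0 = (0 + 135.6)/EI = 135.6/EI
A unit hogging moment at B produces rotation L₁/(3EI) + L₂/(3EI) = 5.667/EI.
Slope continuity at B: θ_0 = M_B·5.667/EI, so M_B = 135.6/5.667 = 23.93 kN·m (hogging).
Span BC, ΣM about C: R_B^{BC}·9 = 91.84 + 23.93, so R_B^{BC} = 12.86 kN and R_C = 82 − 12.86 = 69.14 kN.

R_C = 69.14 kN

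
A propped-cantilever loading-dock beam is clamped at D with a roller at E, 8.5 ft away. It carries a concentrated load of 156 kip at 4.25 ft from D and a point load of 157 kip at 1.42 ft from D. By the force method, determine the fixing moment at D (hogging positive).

Take the reaction at E as the redundant and release it; the primary structure is a cantilever fixed at D.
Free-end deflection of the primary structure under the applied loading (downward +):
  point load 156 at a = 4.25: Pa²(3L − a)/(6EI) = 9980/EI
  point load 157 at a = 1.42: Pa²(3L − a)/(6EI) = 1271/EI
  δ_0 = 11250/EI
Tip deflection under a unit load at E: L³/(3EI) = 204.7/EI.
The prop prevents deflection at E: R_E = δ_0/δ_{EE} = 11250/204.7 = 54.96 kip.
Moment equilibrium about D: M_D = Σ(load moments about D) − R_E·L = 885.9 − 54.96×8.5 = 418.8 kip·ft.

M_D = 418.8 kip·ft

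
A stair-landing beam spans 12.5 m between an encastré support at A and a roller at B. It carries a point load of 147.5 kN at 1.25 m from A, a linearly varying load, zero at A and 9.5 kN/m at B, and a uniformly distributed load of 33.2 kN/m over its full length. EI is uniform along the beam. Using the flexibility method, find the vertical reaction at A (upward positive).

Take the reaction at B as the redundant and release it; the primary structure is a cantilever fixed at A.
Deflection at B on the released cantilever, summing each load's contribution:
  point load 147.5 at a = 1.25: Pa²(3L − a)/(6EI) = 1392/EI
  triangular load, peak 9.5 at the free end: 11w₀L⁴/(120EI) = 21261/EI
  UDL 33.2: wL⁴/(8EI) = 101318/EI
  δ_0 = 123971/EI
Flexibility coefficient — unit upward force at B: δ_{BB} = L³/(3EI) = 651/EI.
The prop prevents deflection at B: R_B = δ_0/δ_{BB} = 123971/651 = 190.4 kN.
Vertical equilibrium: R_A = ΣP − R_B = 621.9 − 190.4 = 431.5 kN.

R_A = 431.5 kN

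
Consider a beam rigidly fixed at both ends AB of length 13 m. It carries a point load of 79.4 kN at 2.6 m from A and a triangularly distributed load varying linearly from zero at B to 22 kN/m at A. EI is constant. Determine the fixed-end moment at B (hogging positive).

Release both end moments; the primary structure is a simply-supported span AB with redundants M_A and M_B.
End rotations of the released simple span under the applied load (×1/EI):
  at A: point load 79.4 at a = 2.6: Pab(L + b)/(6LEI) = 644.1/EI
  at B: point load 79.4 at a = 2.6: Pab(L + a)/(6LEI) = 429.4/EI
  at A: triangular load, peak 22: w₀L³/(45EI) = 1074/EI
  at B: triangular load, peak 22: 7w₀L³/(360EI) = 939.8/EI
  θ_A0 = 1718/EI,  θ_B0 = 1369/EI
Flexibility coefficients: a unit moment at one end gives L/(3EI) there and L/(6EI) at the far end, so f₁₁ = f₂₂ = 4.333/EI and f₁₂ = f₂₁ = 2.167/EI.
Compatibility — zero rotation at each built-in end:
  4.333 M_A + 2.167 M_B = 1718
  2.167 M_A + 4.333 M_B = 1369
Solving the pair gives M_A = 318 kN·m and M_B = 157 kN·m (hogging).

M_B = 157 kN·m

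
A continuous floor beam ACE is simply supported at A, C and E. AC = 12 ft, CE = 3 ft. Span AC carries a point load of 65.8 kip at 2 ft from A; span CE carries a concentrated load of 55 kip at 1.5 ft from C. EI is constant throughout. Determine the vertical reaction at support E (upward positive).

Take M_C as the redundant. Released structure: two simple spans AC and CE with a hinge at C.
End slopes at the hinge C, treating each span as simply supported:
  span AC: point load 65.8 at a = 2: Pab(L + a)/(6LEI) = 255.9/EI
  span CE: point load 55 at a = 1.5: Pab(L + b)/(6LEI) = 30.94/EI
  relative rotation θ_0 = (255.9 + 30.94)/EI = 286.8/EI
A unit hogging moment at C produces rotation L₁/(3EI) + L₂/(3EI) = 5/EI.
Slope continuity at C: θ_0 = M_C·5/EI, so M_C = 286.8/5 = 57.37 kip·ft (hogging).
Span CE, ΣM about E: R_C^{CE}·3 = 82.5 + 57.37, so R_C^{CE} = 46.62 kip and R_E = 55 − 46.62 = 8.378 kip.

R_E = 8.378 kip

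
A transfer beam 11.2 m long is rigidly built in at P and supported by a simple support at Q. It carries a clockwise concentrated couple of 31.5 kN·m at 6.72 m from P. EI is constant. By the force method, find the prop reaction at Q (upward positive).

R_Q = 3.544 kN

Release the roller at Q. Primary structure: cantilever fixed at P.
Downward deflection at the released point Q due to the loads:
  clockwise couple 31.5 at a = 6.72: M₀a(2L − a)/(2EI) = 1660/EI
Tip deflection under a unit load at Q: L³/(3EI) = 468.3/EI.
The prop prevents deflection at Q: R_Q = δ_0/δ_{QQ} = 1660/468.3 = 3.544 kN.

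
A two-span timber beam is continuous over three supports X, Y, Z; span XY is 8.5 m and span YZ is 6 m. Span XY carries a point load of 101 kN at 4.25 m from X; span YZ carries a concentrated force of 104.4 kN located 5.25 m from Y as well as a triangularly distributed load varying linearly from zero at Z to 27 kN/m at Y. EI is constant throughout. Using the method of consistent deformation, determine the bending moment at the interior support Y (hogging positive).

Take M_Y as the redundant. Released structure: two simple spans XY and YZ with a hinge at Y.
End slopes at the hinge Y, treating each span as simply supported:
  span XY: point load 101 at a = 4.25: Pab(L + a)/(6LEI) = 456.1/EI
  span YZ: point load 104.4 at a = 5.25: Pab(L + b)/(6LEI) = 77.08/EI
  span YZ: triangular load, peak 27: w₀L³/(45EI) = 129.6/EI
  relative rotation θ_0 = (456.1 + 206.7)/EI = 662.8/EI
A unit hogging moment at Y produces rotation L₁/(3EI) + L₂/(3EI) = 4.833/EI.
Slope continuity at Y: θ_0 = M_Y·4.833/EI, so M_Y = 662.8/4.833 = 137.1 kN·m (hogging).

M_Y = 137.1 kN·m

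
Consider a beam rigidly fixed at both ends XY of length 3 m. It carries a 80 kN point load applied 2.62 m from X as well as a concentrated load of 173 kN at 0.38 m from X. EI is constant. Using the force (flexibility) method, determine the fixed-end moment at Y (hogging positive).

Take the two fixed-end moments M_X, M_Y as redundants; the released structure is the simple span XY.
Simple-span end rotations at X and Y under the given loads:
  at X: point load 80 at a = 2.62: Pab(L + b)/(6LEI) = 14.96/EI
  at Y: point load 80 at a = 2.62: Pab(L + a)/(6LEI) = 24.87/EI
  at X: point load 173 at a = 0.38: Pab(L + b)/(6LEI) = 53.78/EI
  at Y: point load 173 at a = 0.38: Pab(L + a)/(6LEI) = 32.34/EI
  θ_X0 = 68.73/EI,  θ_Y0 = 57.21/EI
Flexibility coefficients: a unit moment at one end gives L/(3EI) there and L/(6EI) at the far end, so f₁₁ = f₂₂ = 1/EI and f₁₂ = f₂₁ = 0.5/EI.
Compatibility — zero rotation at each built-in end:
  1 M_X + 0.5 M_Y = 68.73
  0.5 M_X + 1 M_Y = 57.21
Solving the pair gives M_X = 53.5 kN·m and M_Y = 30.46 kN·m (hogging).

M_Y = 30.46 kN·m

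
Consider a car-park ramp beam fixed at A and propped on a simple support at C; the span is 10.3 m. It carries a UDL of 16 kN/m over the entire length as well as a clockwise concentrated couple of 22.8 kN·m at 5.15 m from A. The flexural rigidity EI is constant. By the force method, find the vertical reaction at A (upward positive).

R_A = 100.5 kN

Remove the prop at C; the released (primary) structure is a cantilever built in at A.
Primary-structure tip deflection at C by superposition:
  UDL 16: wL⁴/(8EI) = 22510/EI
  clockwise couple 22.8 at a = 5.15: M₀a(2L − a)/(2EI) = 907.1/EI
  δ_0 = 23417/EI
Flexibility coefficient — unit upward force at C: δ_{CC} = L³/(3EI) = 364.2/EI.
Compatibility at C: δ_0 − R_C·δ_{CC} = 0, so R_C = 23417/364.2 = 64.29 kN.
Vertical equilibrium: R_A = ΣP − R_C = 164.8 − 64.29 = 100.5 kN.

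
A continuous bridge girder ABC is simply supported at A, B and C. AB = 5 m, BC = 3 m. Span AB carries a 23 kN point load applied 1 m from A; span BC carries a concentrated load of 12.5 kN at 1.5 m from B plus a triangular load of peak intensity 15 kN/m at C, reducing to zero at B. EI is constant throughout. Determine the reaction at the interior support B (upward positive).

Insert a hinge at B; M_B is the redundant, and each span becomes simply supported.
End slopes at the hinge B, treating each span as simply supported:
  span AB: point load 23 at a = 1: Pab(L + a)/(6LEI) = 18.4/EI
  span BC: point load 12.5 at a = 1.5: Pab(L + b)/(6LEI) = 7.031/EI
  span BC: triangular load, peak 15: 7w₀L³/(360EI) = 7.875/EI
  relative rotation θ_0 = (18.4 + 14.91)/EI = 33.31/EI
A unit hogging moment at B produces rotation L₁/(3EI) + L₂/(3EI) = 2.667/EI.
Slope continuity at B: θ_0 = M_B·2.667/EI, so M_B = 33.31/2.667 = 12.49 kN·m (hogging).
Span AB, ΣM about A with M_B applied at B: R_B^{AB}·5 = 23 + 12.49, so R_B^{AB} = 7.098 kN and R_A = 23 − 7.098 = 15.9 kN.
Span BC, ΣM about C: R_B^{BC}·3 = 41.25 + 12.49, so R_B^{BC} = 17.91 kN and R_C = 35 − 17.91 = 17.09 kN.
R_B = 7.098 + 17.91 = 25.01 kN.

R_B = 25.01 kN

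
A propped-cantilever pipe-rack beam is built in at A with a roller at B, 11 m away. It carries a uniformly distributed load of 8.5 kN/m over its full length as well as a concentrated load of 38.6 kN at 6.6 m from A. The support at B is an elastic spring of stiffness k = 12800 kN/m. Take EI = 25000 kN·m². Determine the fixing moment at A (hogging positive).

Choose R_B as the redundant. The primary structure is the cantilever fixed at A.
Primary-structure tip deflection at B by superposition:
  UDL 8.5: wL⁴/(8EI) = 15556/EI
  point load 38.6 at a = 6.6: Pa²(3L − a)/(6EI) = 7398/EI
  δ_0 = 22954/EI
Tip deflection under a unit load at B: L³/(3EI) = 443.7/EI.
With EI = 25000 kN·m²: δ_0 = 0.91817 m and δ_{BB} = 0.017747 m/kN.
Compatibility — the spring shortens by R_B/k under the reaction it provides: δ_0 − R_B·δ_{BB} = R_B/k. With 1/k = 0.000078 m/kN, R_B = δ_0 / (δ_{BB} + 1/k) = 0.91817 / (0.017747 + 0.000078) = 51.51 kN.
Moment equilibrium about A: M_A = Σ(load moments about A) − R_B·L = 769 − 51.51×11 = 202.4 kN·m.

M_A = 202.4 kN·m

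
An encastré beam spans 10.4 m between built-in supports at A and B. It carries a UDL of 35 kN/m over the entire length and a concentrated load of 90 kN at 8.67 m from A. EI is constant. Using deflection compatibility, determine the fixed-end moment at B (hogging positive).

Release both end moments; the primary structure is a simply-supported span AB with redundants M_A and M_B.
End rotations of the released simple span under the applied load (×1/EI):
  at A: UDL 35: wL³/(24EI) = 1640/EI
  at B: UDL 35: wL³/(24EI) = 1640/EI
  at A: point load 90 at a = 8.67: Pab(L + b)/(6LEI) = 262.4/EI
  at B: point load 90 at a = 8.67: Pab(L + a)/(6LEI) = 412.5/EI
  θ_A0 = 1903/EI,  θ_B0 = 2053/EI
Flexibility coefficients: a unit moment at one end gives L/(3EI) there and L/(6EI) at the far end, so f₁₁ = f₂₂ = 3.467/EI and f₁₂ = f₂₁ = 1.733/EI.
Compatibility — zero rotation at each built-in end:
  3.467 M_A + 1.733 M_B = 1903
  1.733 M_A + 3.467 M_B = 2053
Solving the pair gives M_A = 337.1 kN·m and M_B = 423.7 kN·m (hogging).

M_B = 423.7 kN·m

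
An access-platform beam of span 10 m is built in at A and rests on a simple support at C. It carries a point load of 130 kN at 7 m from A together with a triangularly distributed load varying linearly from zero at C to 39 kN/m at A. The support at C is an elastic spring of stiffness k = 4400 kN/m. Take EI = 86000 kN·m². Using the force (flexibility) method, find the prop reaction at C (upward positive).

Take the reaction at C as the redundant and release it; the primary structure is a cantilever fixed at A.
Downward deflection at the released point C due to the loads:
  point load 130 at a = 7: Pa²(3L − a)/(6EI) = 24418/EI
  triangular load, peak 39 at the fixed end: w₀L⁴/(30EI) = 13000/EI
  δ_0 = 37418/EI
Flexibility coefficient — unit upward force at C: δ_{CC} = L³/(3EI) = 333.3/EI.
With EI = 86000 kN·m²: δ_0 = 0.4351 m and δ_{CC} = 0.003876 m/kN.
Compatibility — the spring shortens by R_C/k under the reaction it provides: δ_0 − R_C·δ_{CC} = R_C/k. With 1/k = 0.000227 m/kN, R_C = δ_0 / (δ_{CC} + 1/k) = 0.4351 / (0.003876 + 0.000227) = 106 kN.

R_C = 106 kN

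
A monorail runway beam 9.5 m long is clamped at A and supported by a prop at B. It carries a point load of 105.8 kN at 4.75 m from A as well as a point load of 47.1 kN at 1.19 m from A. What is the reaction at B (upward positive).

Choose R_B as the redundant. The primary structure is the cantilever fixed at A.
Deflection at B on the released cantilever, summing each load's contribution:
  point load 105.8 at a = 4.75: Pa²(3L − a)/(6EI) = 9449/EI
  point load 47.1 at a = 1.19: Pa²(3L − a)/(6EI) = 303.6/EI
  δ_0 = 9753/EI
Flexibility coefficient — unit upward force at B: δ_{BB} = L³/(3EI) = 285.8/EI.
The prop prevents deflection at B: R_B = δ_0/δ_{BB} = 9753/285.8 = 34.12 kN.

R_B = 34.12 kN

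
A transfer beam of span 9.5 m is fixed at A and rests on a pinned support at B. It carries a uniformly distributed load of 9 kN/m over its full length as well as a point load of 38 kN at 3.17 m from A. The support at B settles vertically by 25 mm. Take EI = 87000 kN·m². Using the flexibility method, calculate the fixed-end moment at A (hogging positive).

M_A = 240.7 kN·m

Remove the prop at B; the released (primary) structure is a cantilever built in at A.
Deflection at B on the released cantilever, summing each load's contribution:
  UDL 9: wL⁴/(8EI) = 9163/EI
  point load 38 at a = 3.17: Pa²(3L − a)/(6EI) = 1612/EI
  δ_0 = 10775/EI
Flexibility coefficient — unit upward force at B: δ_{BB} = L³/(3EI) = 285.8/EI.
With EI = 87000 kN·m²: δ_0 = 0.12385 m and δ_{BB} = 0.003285 m/kN.
Compatibility — the beam at B must follow the support down by 0.025 m: δ_0 − R_B·δ_{BB} = 0.025, so R_B = (0.12385 − 0.025)/0.003285 = 30.09 kN.
Moment equilibrium about A: M_A = Σ(load moments about A) − R_B·L = 526.6 − 30.09×9.5 = 240.7 kN·m.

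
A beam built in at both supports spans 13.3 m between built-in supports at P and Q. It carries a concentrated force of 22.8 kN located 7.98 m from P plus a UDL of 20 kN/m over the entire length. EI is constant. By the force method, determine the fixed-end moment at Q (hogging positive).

M_Q = 338.5 kN·m

Take the two fixed-end moments M_P, M_Q as redundants; the released structure is the simple span PQ.
On the primary (simply-supported) span, the end slopes from the loading are:
  at P: point load 22.8 at a = 7.98: Pab(L + b)/(6LEI) = 225.9/EI
  at Q: point load 22.8 at a = 7.98: Pab(L + a)/(6LEI) = 258.1/EI
  at P: UDL 20: wL³/(24EI) = 1961/EI
  at Q: UDL 20: wL³/(24EI) = 1961/EI
  θ_P0 = 2186/EI,  θ_Q0 = 2219/EI
Flexibility coefficients: a unit moment at one end gives L/(3EI) there and L/(6EI) at the far end, so f₁₁ = f₂₂ = 4.433/EI and f₁₂ = f₂₁ = 2.217/EI.
Compatibility — zero rotation at each built-in end:
  4.433 M_P + 2.217 M_Q = 2186
  2.217 M_P + 4.433 M_Q = 2219
Solving the pair gives M_P = 323.9 kN·m and M_Q = 338.5 kN·m (hogging).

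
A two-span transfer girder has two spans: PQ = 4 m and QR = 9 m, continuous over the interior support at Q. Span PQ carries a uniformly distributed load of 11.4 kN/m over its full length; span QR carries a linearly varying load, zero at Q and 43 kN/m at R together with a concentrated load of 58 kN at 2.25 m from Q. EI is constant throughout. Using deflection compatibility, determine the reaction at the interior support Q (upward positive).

R_Q = 205.5 kN

Release continuity at Q by inserting a hinge; the redundant is the internal moment M_Q. The primary structure is two simply-supported spans PQ and QR.
Discontinuity in slope at Q on the released structure — sum the simple-span end rotations:
  span PQ: UDL 11.4: wL³/(24EI) = 30.4/EI
  span QR: triangular load, peak 43: 7w₀L³/(360EI) = 609.5/EI
  span QR: point load 58 at a = 2.25: Pab(L + b)/(6LEI) = 256.9/EI
  relative rotation θ_0 = (30.4 + 866.4)/EI = 896.8/EI
A unit hogging moment at Q produces rotation L₁/(3EI) + L₂/(3EI) = 4.333/EI.
Slope continuity at Q: θ_0 = M_Q·4.333/EI, so M_Q = 896.8/4.333 = 207 kN·m (hogging).
Span PQ, ΣM about P with M_Q applied at Q: R_Q^{PQ}·4 = 91.2 + 207, so R_Q^{PQ} = 74.54 kN and R_P = 45.6 − 74.54 = -28.94 kN.
Span QR, ΣM about R: R_Q^{QR}·9 = 972 + 207, so R_Q^{QR} = 131 kN and R_R = 251.5 − 131 = 120.5 kN.
R_Q = 74.54 + 131 = 205.5 kN.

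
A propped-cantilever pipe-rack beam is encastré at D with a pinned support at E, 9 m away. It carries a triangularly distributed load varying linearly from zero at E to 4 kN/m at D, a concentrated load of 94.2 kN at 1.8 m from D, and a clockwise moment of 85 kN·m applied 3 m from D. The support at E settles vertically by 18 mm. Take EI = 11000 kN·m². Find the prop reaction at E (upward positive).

Release the roller at E. Primary structure: cantilever fixed at D.
Downward deflection at the released point E due to the loads:
  triangular load, peak 4 at the fixed end: w₀L⁴/(30EI) = 874.8/EI
  point load 94.2 at a = 1.8: Pa²(3L − a)/(6EI) = 1282/EI
  clockwise couple 85 at a = 3: M₀a(2L − a)/(2EI) = 1912/EI
  δ_0 = 4069/EI
Flexibility coefficient — unit upward force at E: δ_{EE} = L³/(3EI) = 243/EI.
With EI = 11000 kN·m²: δ_0 = 0.36992 m and δ_{EE} = 0.022091 m/kN.
Compatibility — the beam at E must follow the support down by 0.018 m: δ_0 − R_E·δ_{EE} = 0.018, so R_E = (0.36992 − 0.018)/0.022091 = 15.93 kN.

R_E = 15.93 kN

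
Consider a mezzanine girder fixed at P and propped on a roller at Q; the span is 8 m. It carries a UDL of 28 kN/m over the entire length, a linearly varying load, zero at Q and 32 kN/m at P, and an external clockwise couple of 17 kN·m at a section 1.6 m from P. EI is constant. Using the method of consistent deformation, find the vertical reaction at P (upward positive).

R_P = 241.3 kN

Choose R_Q as the redundant. The primary structure is the cantilever fixed at P.
Deflection at Q on the released cantilever, summing each load's contribution:
  UDL 28: wL⁴/(8EI) = 14336/EI
  triangular load, peak 32 at the fixed end: w₀L⁴/(30EI) = 4369/EI
  clockwise couple 17 at a = 1.6: M₀a(2L − a)/(2EI) = 195.8/EI
  δ_0 = 18901/EI
Flexibility coefficient — unit upward force at Q: δ_{QQ} = L³/(3EI) = 170.7/EI.
The prop prevents deflection at Q: R_Q = δ_0/δ_{QQ} = 18901/170.7 = 110.7 kN.
Vertical equilibrium: R_P = ΣP − R_Q = 352 − 110.7 = 241.3 kN.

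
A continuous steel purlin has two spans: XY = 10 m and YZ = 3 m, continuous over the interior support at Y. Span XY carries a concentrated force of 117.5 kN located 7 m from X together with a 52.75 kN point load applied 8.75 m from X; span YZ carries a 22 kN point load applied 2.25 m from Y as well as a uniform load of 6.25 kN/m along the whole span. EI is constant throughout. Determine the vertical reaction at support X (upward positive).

Take M_Y as the redundant. Released structure: two simple spans XY and YZ with a hinge at Y.
Rotations at Y on the released spans (each span's end-slope, ×1/EI):
  span XY: point load 117.5 at a = 7: Pab(L + a)/(6LEI) = 699.1/EI
  span XY: point load 52.75 at a = 8.75: Pab(L + a)/(6LEI) = 180.3/EI
  span YZ: point load 22 at a = 2.25: Pab(L + b)/(6LEI) = 7.734/EI
  span YZ: UDL 6.25: wL³/(24EI) = 7.031/EI
  relative rotation θ_0 = (879.4 + 14.77)/EI = 894.2/EI
A unit hogging moment at Y produces rotation L₁/(3EI) + L₂/(3EI) = 4.333/EI.
Slope continuity at Y: θ_0 = M_Y·4.333/EI, so M_Y = 894.2/4.333 = 206.4 kN·m (hogging).
Span XY, ΣM about X with M_Y applied at Y: R_Y^{XY}·10 = 1284 + 206.4, so R_Y^{XY} = 149 kN and R_X = 170.2 − 149 = 21.21 kN.

R_X = 21.21 kN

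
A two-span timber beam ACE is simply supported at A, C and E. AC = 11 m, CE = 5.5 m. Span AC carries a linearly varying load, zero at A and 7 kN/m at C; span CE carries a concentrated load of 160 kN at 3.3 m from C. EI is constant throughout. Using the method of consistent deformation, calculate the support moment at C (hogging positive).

Release continuity at C by inserting a hinge; the redundant is the internal moment M_C. The primary structure is two simply-supported spans AC and CE.
Rotations at C on the released spans (each span's end-slope, ×1/EI):
  span AC: triangular load, peak 7: w₀L³/(45EI) = 207/EI
  span CE: point load 160 at a = 3.3: Pab(L + b)/(6LEI) = 271/EI
  relative rotation θ_0 = (207 + 271)/EI = 478.1/EI
A unit hogging moment at C produces rotation L₁/(3EI) + L₂/(3EI) = 5.5/EI.
Compatibility: M_C·(L₁+L₂)/(3EI) = θ_0, giving M_C = 86.92 kN·m (hogging).

M_C = 86.92 kN·m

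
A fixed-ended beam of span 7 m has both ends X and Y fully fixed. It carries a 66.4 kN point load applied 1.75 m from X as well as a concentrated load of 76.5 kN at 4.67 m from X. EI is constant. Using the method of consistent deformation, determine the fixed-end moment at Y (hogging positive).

M_Y = 101.1 kN·m

Release both end moments; the primary structure is a simply-supported span XY with redundants M_X and M_Y.
End rotations of the released simple span under the applied load (×1/EI):
  at X: point load 66.4 at a = 1.75: Pab(L + b)/(6LEI) = 177.9/EI
  at Y: point load 66.4 at a = 1.75: Pab(L + a)/(6LEI) = 127.1/EI
  at X: point load 76.5 at a = 4.67: Pab(L + b)/(6LEI) = 184.9/EI
  at Y: point load 76.5 at a = 4.67: Pab(L + a)/(6LEI) = 231.3/EI
  θ_X0 = 362.8/EI,  θ_Y0 = 358.4/EI
Flexibility coefficients: a unit moment at one end gives L/(3EI) there and L/(6EI) at the far end, so f₁₁ = f₂₂ = 2.333/EI and f₁₂ = f₂₁ = 1.167/EI.
Compatibility — zero rotation at each built-in end:
  2.333 M_X + 1.167 M_Y = 362.8
  1.167 M_X + 2.333 M_Y = 358.4
Solving the pair gives M_X = 104.9 kN·m and M_Y = 101.1 kN·m (hogging).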